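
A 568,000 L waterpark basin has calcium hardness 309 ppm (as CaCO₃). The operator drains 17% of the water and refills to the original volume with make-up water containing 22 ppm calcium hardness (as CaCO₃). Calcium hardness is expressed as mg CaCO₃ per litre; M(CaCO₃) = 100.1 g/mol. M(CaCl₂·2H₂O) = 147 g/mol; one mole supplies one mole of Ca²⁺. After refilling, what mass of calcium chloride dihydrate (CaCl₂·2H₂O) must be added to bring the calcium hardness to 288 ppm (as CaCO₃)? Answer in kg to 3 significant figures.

23.2 kg

After draining 17% and refilling: 309 × 0.83 + 22 × 0.17 = 260.21 ppm.
Deficit to target: 288 − 260.21 = 27.79 mg/L.
As CaCO₃: 27.79 mg/L × 568,000 L = 15,780 g; ÷ 100.1 = 157.7 mol Ca²⁺.
Mass: 157.7 × 147 = 23,180 g.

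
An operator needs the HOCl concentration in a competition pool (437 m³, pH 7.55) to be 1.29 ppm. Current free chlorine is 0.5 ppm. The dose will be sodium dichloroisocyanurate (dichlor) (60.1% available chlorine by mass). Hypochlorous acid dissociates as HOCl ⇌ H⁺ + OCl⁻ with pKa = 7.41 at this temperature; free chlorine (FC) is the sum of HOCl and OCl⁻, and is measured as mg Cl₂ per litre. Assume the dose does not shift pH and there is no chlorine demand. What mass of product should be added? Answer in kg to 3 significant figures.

Volume: 437 m³ = 437,000 L.
[OCl⁻]/[HOCl] = 10^(pH − pKa) = 10^(7.55 − 7.41) = 1.38; fraction as HOCl = 1/(1 + 1.38) = 0.4201.
Free chlorine required for 1.29 ppm HOCl: 1.29 / 0.4201 = 3.071 ppm.
FC to add: 3.071 − 0.5 = 2.571 mg/L as Cl₂.
Cl₂ equivalent: 2.571 mg/L × 437,000 L = 1123 g.
Product at 60.1% available Cl: 1123 / 0.601 = 1869 g.

1.87 kg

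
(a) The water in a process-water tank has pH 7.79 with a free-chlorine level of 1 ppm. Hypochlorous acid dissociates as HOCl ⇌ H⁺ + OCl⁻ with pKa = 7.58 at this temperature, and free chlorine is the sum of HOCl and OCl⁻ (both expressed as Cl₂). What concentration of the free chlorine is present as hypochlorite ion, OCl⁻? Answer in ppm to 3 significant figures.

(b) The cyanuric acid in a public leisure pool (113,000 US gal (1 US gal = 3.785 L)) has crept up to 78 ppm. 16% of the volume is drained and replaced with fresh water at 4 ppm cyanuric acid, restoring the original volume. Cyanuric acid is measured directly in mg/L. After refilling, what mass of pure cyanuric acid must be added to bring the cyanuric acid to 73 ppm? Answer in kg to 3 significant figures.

(a) 0.619 ppm; (b) 2.93 kg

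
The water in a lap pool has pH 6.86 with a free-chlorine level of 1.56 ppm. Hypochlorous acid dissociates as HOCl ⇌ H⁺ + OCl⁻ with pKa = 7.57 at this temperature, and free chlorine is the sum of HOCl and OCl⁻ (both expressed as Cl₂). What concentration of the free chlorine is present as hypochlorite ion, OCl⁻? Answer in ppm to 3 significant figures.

[OCl⁻]/[HOCl] = 10^(pH − pKa) = 10^(6.86 − 7.57) = 10^-0.71 = 0.195.
Fraction as HOCl = 1 / (1 + 0.195) = 0.8368.
OCl⁻ = (1 − 0.8368) × 1.56 ppm = 0.2545 ppm.

0.255 ppm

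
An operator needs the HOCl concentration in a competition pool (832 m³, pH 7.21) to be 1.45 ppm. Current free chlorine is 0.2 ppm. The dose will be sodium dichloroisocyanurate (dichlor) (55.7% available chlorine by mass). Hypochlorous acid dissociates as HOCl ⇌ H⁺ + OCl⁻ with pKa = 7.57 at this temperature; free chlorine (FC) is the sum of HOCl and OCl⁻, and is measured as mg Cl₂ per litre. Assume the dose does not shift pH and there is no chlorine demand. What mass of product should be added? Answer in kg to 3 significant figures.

Volume: 832 m³ = 832,000 L.
[OCl⁻]/[HOCl] = 10^(pH − pKa) = 10^(7.21 − 7.57) = 0.4365; fraction as HOCl = 1/(1 + 0.4365) = 0.6961.
Free chlorine required for 1.45 ppm HOCl: 1.45 / 0.6961 = 2.083 ppm.
FC to add: 2.083 − 0.2 = 1.883 mg/L as Cl₂.
Cl₂ equivalent: 1.883 mg/L × 832,000 L = 1567 g.
Product at 55.7% available Cl: 1567 / 0.557 = 2813 g.

2.81 kg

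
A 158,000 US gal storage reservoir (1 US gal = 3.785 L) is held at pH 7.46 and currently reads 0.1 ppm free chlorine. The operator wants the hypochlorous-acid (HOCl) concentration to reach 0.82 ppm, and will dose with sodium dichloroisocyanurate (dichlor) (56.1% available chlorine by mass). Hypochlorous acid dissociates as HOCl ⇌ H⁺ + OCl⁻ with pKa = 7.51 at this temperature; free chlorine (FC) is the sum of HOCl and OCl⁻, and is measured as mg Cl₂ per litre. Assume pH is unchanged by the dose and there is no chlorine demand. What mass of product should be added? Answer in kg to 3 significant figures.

Volume: 158,000 US gal × 3.785 L/gal = 598,030 L.
[OCl⁻]/[HOCl] = 10^(pH − pKa) = 10^(7.46 − 7.51) = 0.8913; fraction as HOCl = 1/(1 + 0.8913) = 0.5288.
Free chlorine required for 0.82 ppm HOCl: 0.82 / 0.5288 = 1.551 ppm.
FC to add: 1.551 − 0.1 = 1.451 mg/L as Cl₂.
Cl₂ equivalent: 1.451 mg/L × 598,030 L = 867.6 g.
Product at 56.1% available Cl: 867.6 / 0.561 = 1547 g.

1.55 kg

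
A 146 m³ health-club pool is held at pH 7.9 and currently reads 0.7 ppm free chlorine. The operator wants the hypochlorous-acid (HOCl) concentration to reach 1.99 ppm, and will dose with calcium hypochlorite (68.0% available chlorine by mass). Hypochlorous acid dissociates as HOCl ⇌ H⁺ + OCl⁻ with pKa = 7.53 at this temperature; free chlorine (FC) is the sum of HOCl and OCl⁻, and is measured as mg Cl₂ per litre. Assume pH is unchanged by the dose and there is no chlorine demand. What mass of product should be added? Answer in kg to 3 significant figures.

1.28 kg

Volume: 146 m³ = 146,000 L.
[OCl⁻]/[HOCl] = 10^(pH − pKa) = 10^(7.9 − 7.53) = 2.344; fraction as HOCl = 1/(1 + 2.344) = 0.299.
Free chlorine required for 1.99 ppm HOCl: 1.99 / 0.299 = 6.655 ppm.
FC to add: 6.655 − 0.7 = 5.955 mg/L as Cl₂.
Cl₂ equivalent: 5.955 mg/L × 146,000 L = 869.4 g.
Product at 68.0% available Cl: 869.4 / 0.68 = 1279 g.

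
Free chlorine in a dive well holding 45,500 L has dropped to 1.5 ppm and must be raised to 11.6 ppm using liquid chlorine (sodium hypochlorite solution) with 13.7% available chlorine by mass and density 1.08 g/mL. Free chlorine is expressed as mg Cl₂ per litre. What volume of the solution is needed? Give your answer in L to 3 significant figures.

Chlorine deficit: 11.6 − 1.5 = 10.1 ppm = 10.1 mg/L as Cl₂.
Cl₂ equivalent needed: 10.1 mg/L × 45,500 L = 459,600 mg = 459.6 g.
Product at 13.7% available chlorine: 459.6 / 0.137 = 3354 g.
Volume at density 1.08 g/mL: 3354 g ÷ 1.08 g/mL = 3106 mL.

3.11 L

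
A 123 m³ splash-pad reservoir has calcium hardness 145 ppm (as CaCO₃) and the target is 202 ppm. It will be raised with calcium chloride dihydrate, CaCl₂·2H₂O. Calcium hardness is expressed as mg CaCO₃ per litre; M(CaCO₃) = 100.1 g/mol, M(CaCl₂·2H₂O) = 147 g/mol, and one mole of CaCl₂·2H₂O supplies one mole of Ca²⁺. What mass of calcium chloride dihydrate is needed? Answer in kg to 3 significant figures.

Volume: 123 m³ = 123,000 L.
Hardness to add: (202 − 145) = 57 mg/L as CaCO₃ × 123,000 L = 7011 g as CaCO₃.
Moles of Ca²⁺ (1 mol Ca²⁺ ≡ 1 mol CaCO₃): 7011 / 100.1 g/mol = 70.04 mol.
Mass of CaCl₂·2H₂O: 70.04 × 147 = 10,300 g.

10.3 kg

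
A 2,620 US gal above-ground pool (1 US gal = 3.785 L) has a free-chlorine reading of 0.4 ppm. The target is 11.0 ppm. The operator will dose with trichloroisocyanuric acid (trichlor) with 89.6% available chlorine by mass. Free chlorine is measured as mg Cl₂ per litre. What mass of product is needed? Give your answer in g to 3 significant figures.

Volume: 2,620 US gal × 3.785 L/gal = 9,917 L.
Chlorine deficit: 11.0 − 0.4 = 10.6 ppm = 10.6 mg/L as Cl₂.
Cl₂ equivalent needed: 10.6 mg/L × 9,917 L = 105,100 mg = 105.1 g.
Product at 89.6% available chlorine: 105.1 / 0.896 = 117.3 g.

117 g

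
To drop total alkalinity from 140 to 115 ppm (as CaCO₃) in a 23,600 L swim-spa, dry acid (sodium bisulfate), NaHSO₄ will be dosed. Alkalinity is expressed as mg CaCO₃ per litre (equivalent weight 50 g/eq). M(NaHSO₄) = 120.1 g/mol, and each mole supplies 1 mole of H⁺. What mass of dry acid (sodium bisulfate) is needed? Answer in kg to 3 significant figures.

1.42 kg

Alkalinity to neutralize: (140 − 115) = 25 mg/L as CaCO₃ × 23,600 L = 590 g as CaCO₃.
Equivalents of H⁺ required: 590 ÷ 50 g/eq = 11.8 eq = 11.8 mol NaHSO₄.
Mass of NaHSO₄: 11.8 × 120.1 = 1417 g.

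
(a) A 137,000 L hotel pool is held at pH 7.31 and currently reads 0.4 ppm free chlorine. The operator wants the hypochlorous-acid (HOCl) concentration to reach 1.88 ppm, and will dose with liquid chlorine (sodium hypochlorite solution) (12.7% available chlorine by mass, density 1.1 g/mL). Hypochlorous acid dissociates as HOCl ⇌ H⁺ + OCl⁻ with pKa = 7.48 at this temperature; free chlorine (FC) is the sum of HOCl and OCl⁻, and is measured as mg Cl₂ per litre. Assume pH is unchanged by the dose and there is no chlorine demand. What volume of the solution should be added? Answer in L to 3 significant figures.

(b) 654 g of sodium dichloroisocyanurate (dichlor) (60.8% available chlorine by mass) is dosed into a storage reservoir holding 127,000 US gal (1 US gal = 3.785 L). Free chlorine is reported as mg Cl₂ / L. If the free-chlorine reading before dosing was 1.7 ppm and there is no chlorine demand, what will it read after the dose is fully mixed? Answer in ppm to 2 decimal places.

(a) [OCl⁻]/[HOCl] = 10^(pH − pKa) = 10^(7.31 − 7.48) = 0.6761; fraction as HOCl = 1/(1 + 0.6761) = 0.5966.
(a) Free chlorine required for 1.88 ppm HOCl: 1.88 / 0.5966 = 3.151 ppm.
(a) FC to add: 3.151 − 0.4 = 2.751 mg/L as Cl₂.
(a) Cl₂ equivalent: 2.751 mg/L × 137,000 L = 376.9 g.
(a) Product at 12.7% available Cl: 376.9 / 0.127 = 2968 g.
(a) Volume: 2968 g ÷ 1.1 g/mL = 2698 mL.

(b) Volume: 127,000 US gal × 3.785 L/gal = 480,695 L.
(b) Available chlorine delivered: 654 g × 0.608 = 397.6 g as Cl₂.
(b) Concentration rise: 397.6 g / 480,695 L = 0.8272 mg/L = 0.83 ppm.
(b) Final FC: 1.7 + 0.83 = 2.53 ppm.

(a) 2.70 L; (b) 2.53 ppm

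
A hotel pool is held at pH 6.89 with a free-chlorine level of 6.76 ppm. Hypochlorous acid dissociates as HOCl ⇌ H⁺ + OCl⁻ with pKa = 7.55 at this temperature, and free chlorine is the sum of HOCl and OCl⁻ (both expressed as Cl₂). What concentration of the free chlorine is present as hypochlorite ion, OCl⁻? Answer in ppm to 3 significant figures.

1.21 ppm

[OCl⁻]/[HOCl] = 10^(pH − pKa) = 10^(6.89 − 7.55) = 10^-0.66 = 0.2188.
Fraction as HOCl = 1 / (1 + 0.2188) = 0.8205.
OCl⁻ = (1 − 0.8205) × 6.76 ppm = 1.213 ppm.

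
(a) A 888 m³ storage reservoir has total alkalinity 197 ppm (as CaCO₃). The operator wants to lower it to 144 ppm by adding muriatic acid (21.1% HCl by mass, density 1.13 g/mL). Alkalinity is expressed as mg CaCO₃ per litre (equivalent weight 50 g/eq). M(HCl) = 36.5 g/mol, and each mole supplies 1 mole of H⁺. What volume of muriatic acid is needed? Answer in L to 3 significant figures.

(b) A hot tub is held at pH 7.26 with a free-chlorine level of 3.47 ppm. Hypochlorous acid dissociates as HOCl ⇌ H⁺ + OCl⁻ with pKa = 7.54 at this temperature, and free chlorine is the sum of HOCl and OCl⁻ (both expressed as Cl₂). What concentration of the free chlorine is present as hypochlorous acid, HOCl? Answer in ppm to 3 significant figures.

(a) 144 L; (b) 2.28 ppm

(a) Volume: 888 m³ = 888,000 L.
(a) Alkalinity to neutralize: (197 − 144) = 53 mg/L as CaCO₃ × 888,000 L = 47,060 g as CaCO₃.
(a) Equivalents of H⁺ required: 47,060 ÷ 50 g/eq = 941.3 eq = 941.3 mol HCl.
(a) Mass of HCl: 941.3 × 36.5 = 34,360 g.
(a) Mass of 21.1% solution: 34,360 / 0.211 = 162,800 g.
(a) Volume: 162,800 g ÷ 1.13 g/mL = 144,100 mL.

(b) [OCl⁻]/[HOCl] = 10^(pH − pKa) = 10^(7.26 − 7.54) = 10^-0.28 = 0.5248.
(b) Fraction as HOCl = 1 / (1 + 0.5248) = 0.6558.
(b) HOCl = 0.6558 × 3.47 ppm = 2.276 ppm.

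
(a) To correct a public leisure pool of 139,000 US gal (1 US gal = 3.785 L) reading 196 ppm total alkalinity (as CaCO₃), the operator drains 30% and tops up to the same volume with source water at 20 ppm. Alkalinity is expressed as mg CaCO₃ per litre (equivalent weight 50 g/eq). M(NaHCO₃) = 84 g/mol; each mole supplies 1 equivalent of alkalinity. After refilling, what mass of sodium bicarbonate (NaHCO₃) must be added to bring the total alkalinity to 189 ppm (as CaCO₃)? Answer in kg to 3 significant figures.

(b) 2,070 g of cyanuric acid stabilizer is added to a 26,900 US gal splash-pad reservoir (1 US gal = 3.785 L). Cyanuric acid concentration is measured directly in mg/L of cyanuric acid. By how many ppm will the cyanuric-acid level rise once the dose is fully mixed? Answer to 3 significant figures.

(a) 40.5 kg; (b) 20.3 ppm

(a) Volume: 139,000 US gal × 3.785 L/gal = 526,115 L.
(a) After draining 30% and refilling: 196 × 0.70 + 20 × 0.30 = 143.2 ppm.
(a) Deficit to target: 189 − 143.2 = 45.8 mg/L.
(a) As CaCO₃: 45.8 mg/L × 526,115 L = 24,100 g; ÷ 50 g/eq ÷ 1 = 481.9 mol NaHCO₃.
(a) Mass: 481.9 × 84 = 40,480 g.

(b) Volume: 26,900 US gal × 3.785 L/gal = 101,816 L.
(b) Rise: 2,070 g / 101,816 L × 1000 = 20.33 mg/L.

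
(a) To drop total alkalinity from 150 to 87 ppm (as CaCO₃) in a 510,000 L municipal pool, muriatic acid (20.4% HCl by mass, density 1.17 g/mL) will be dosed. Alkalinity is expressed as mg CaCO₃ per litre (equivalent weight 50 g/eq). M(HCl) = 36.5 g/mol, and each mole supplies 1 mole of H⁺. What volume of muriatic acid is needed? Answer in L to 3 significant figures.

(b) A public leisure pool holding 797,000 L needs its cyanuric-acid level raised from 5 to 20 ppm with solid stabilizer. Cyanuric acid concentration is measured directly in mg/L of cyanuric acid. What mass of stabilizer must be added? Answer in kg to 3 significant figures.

(a) 98.3 L; (b) 12.0 kg

(a) Alkalinity to neutralize: (150 − 87) = 63 mg/L as CaCO₃ × 510,000 L = 32,130 g as CaCO₃.
(a) Equivalents of H⁺ required: 32,130 ÷ 50 g/eq = 642.6 eq = 642.6 mol HCl.
(a) Mass of HCl: 642.6 × 36.5 = 23,450 g.
(a) Mass of 20.4% solution: 23,450 / 0.204 = 115,000 g.
(a) Volume: 115,000 g ÷ 1.17 g/mL = 98,270 mL.

(b) CYA to add: (20 − 5) = 15 mg/L × 797,000 L = 11,960 g cyanuric acid.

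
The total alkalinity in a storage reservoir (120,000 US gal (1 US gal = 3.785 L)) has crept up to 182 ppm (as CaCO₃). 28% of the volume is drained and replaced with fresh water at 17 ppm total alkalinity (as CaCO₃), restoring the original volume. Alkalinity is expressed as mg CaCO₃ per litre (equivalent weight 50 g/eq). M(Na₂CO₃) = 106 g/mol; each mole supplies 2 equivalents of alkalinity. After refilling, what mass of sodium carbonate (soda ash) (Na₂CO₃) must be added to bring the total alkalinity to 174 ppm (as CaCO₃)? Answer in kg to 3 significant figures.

Volume: 120,000 US gal × 3.785 L/gal = 454,200 L.
After draining 28% and refilling: 182 × 0.72 + 17 × 0.28 = 135.8 ppm.
Deficit to target: 174 − 135.8 = 38.2 mg/L.
As CaCO₃: 38.2 mg/L × 454,200 L = 17,350 g; ÷ 50 g/eq ÷ 2 = 173.5 mol Na₂CO₃.
Mass: 173.5 × 106 = 18,390 g.

18.4 kg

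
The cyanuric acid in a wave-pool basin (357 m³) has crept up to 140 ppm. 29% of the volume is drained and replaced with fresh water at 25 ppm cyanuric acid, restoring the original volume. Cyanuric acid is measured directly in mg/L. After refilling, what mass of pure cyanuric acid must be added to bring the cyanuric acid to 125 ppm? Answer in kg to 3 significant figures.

Volume: 357 m³ = 357,000 L.
After draining 29% and refilling: 140 × 0.71 + 25 × 0.29 = 106.65 ppm.
Deficit to target: 125 − 106.65 = 18.35 mg/L.
Mass: 18.35 mg/L × 357,000 L = 6551 g cyanuric acid.

6.55 kg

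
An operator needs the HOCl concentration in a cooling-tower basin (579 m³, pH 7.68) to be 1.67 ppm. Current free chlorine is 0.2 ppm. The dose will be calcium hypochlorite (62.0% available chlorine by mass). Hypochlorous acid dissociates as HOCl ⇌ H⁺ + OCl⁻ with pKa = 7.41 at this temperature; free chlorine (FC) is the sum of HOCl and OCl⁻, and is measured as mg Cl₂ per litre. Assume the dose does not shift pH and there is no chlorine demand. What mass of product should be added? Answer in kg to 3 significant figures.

Volume: 579 m³ = 579,000 L.
[OCl⁻]/[HOCl] = 10^(pH − pKa) = 10^(7.68 − 7.41) = 1.862; fraction as HOCl = 1/(1 + 1.862) = 0.3494.
Free chlorine required for 1.67 ppm HOCl: 1.67 / 0.3494 = 4.78 ppm.
FC to add: 4.78 − 0.2 = 4.58 mg/L as Cl₂.
Cl₂ equivalent: 4.58 mg/L × 579,000 L = 2652 g.
Product at 62.0% available Cl: 2652 / 0.62 = 4277 g.

4.28 kg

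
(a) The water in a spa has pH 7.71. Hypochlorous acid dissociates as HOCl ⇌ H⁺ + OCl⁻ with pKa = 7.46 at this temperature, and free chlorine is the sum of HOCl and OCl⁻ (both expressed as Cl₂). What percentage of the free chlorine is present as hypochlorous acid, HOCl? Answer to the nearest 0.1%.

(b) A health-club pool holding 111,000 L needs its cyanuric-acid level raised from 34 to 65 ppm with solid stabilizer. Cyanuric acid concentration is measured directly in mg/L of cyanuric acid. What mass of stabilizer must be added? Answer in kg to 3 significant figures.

(a) 36.0%; (b) 3.44 kg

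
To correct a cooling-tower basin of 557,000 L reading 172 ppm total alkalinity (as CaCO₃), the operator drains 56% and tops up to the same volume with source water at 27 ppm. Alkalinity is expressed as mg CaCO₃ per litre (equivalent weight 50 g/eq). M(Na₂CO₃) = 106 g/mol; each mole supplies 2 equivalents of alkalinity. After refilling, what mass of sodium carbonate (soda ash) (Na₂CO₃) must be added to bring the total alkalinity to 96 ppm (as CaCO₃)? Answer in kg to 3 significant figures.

After draining 56% and refilling: 172 × 0.44 + 27 × 0.56 = 90.8 ppm.
Deficit to target: 96 − 90.8 = 5.2 mg/L.
As CaCO₃: 5.2 mg/L × 557,000 L = 2896 g; ÷ 50 g/eq ÷ 2 = 28.96 mol Na₂CO₃.
Mass: 28.96 × 106 = 3070 g.

3.07 kg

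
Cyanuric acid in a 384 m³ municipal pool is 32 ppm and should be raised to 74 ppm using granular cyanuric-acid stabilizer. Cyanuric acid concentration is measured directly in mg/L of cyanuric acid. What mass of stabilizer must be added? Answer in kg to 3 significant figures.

Volume: 384 m³ = 384,000 L.
CYA to add: (74 − 32) = 42 mg/L × 384,000 L = 16,130 g cyanuric acid.

16.1 kg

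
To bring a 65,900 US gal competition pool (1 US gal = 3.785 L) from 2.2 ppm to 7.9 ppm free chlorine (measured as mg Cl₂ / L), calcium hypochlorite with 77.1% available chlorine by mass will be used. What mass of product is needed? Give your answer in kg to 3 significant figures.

Volume: 65,900 US gal × 3.785 L/gal = 249,432 L.
Chlorine deficit: 7.9 − 2.2 = 5.7 ppm = 5.7 mg/L as Cl₂.
Cl₂ equivalent needed: 5.7 mg/L × 249,432 L = 1,422,000 mg = 1422 g.
Product at 77.1% available chlorine: 1422 / 0.771 = 1844 g.

1.84 kg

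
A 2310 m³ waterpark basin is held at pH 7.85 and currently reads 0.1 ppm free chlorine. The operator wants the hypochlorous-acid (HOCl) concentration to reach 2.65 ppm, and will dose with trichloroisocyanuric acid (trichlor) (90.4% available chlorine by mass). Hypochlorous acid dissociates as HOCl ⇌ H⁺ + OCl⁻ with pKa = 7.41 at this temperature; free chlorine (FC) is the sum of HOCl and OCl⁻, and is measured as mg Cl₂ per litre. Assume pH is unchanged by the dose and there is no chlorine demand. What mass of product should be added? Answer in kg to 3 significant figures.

Volume: 2310 m³ = 2,310,000 L.
[OCl⁻]/[HOCl] = 10^(pH − pKa) = 10^(7.85 − 7.41) = 2.754; fraction as HOCl = 1/(1 + 2.754) = 0.2664.
Free chlorine required for 2.65 ppm HOCl: 2.65 / 0.2664 = 9.949 ppm.
FC to add: 9.949 − 0.1 = 9.849 mg/L as Cl₂.
Cl₂ equivalent: 9.849 mg/L × 2,310,000 L = 22,750 g.
Product at 90.4% available Cl: 22,750 / 0.904 = 25,170 g.

25.2 kg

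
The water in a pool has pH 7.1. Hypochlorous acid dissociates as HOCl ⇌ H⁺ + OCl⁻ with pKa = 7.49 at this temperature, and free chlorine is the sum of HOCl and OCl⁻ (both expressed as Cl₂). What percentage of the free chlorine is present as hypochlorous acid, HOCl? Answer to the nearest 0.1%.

71.1%

[OCl⁻]/[HOCl] = 10^(pH − pKa) = 10^(7.1 − 7.49) = 10^-0.39 = 0.4074.
Fraction as HOCl = 1 / (1 + 0.4074) = 0.7105.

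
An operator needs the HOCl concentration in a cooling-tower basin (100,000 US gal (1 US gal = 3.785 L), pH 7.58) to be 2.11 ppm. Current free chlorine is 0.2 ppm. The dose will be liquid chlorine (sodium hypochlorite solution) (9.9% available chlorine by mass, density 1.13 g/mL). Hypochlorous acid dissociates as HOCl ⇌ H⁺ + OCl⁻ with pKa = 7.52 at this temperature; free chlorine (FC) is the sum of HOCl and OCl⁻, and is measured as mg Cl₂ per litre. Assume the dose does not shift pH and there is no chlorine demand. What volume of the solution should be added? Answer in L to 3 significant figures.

14.7 L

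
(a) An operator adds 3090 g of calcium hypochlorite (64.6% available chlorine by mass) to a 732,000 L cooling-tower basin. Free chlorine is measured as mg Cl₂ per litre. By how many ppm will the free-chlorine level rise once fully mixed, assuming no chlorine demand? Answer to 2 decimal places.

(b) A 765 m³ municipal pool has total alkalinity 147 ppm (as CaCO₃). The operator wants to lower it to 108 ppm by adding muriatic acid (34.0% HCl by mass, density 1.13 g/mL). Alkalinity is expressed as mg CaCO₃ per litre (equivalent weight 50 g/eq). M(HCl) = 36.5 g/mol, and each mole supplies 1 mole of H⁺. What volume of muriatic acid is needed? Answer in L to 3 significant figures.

(a) 2.73 ppm; (b) 56.7 L

(a) Available chlorine delivered: 3090 g × 0.646 = 1996 g as Cl₂.
(a) Concentration rise: 1996 g / 732,000 L = 2.727 mg/L = 2.73 ppm.

(b) Volume: 765 m³ = 765,000 L.
(b) Alkalinity to neutralize: (147 − 108) = 39 mg/L as CaCO₃ × 765,000 L = 29,840 g as CaCO₃.
(b) Equivalents of H⁺ required: 29,840 ÷ 50 g/eq = 596.7 eq = 596.7 mol HCl.
(b) Mass of HCl: 596.7 × 36.5 = 21,780 g.
(b) Mass of 34.0% solution: 21,780 / 0.34 = 64,060 g.
(b) Volume: 64,060 g ÷ 1.13 g/mL = 56,690 mL.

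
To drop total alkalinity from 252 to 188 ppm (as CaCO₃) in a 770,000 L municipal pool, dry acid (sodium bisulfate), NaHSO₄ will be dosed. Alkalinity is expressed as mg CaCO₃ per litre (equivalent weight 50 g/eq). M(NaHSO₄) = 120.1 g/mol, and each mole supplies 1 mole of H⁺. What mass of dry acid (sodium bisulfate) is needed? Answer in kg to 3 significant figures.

Alkalinity to neutralize: (252 − 188) = 64 mg/L as CaCO₃ × 770,000 L = 49,280 g as CaCO₃.
Equivalents of H⁺ required: 49,280 ÷ 50 g/eq = 985.6 eq = 985.6 mol NaHSO₄.
Mass of NaHSO₄: 985.6 × 120.1 = 118,400 g.

118 kg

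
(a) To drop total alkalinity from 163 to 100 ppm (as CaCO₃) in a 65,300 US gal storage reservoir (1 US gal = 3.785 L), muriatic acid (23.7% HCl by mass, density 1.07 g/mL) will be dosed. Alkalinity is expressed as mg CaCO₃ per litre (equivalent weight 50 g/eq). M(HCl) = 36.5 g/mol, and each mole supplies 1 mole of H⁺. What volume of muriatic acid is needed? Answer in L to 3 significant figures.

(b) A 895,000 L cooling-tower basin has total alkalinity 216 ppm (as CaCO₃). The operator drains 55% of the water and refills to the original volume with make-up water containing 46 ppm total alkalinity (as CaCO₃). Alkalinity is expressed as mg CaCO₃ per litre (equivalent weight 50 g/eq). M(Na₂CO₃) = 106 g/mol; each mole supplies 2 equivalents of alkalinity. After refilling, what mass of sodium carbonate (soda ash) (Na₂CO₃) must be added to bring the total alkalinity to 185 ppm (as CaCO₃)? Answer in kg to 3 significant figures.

(a) Volume: 65,300 US gal × 3.785 L/gal = 247,160 L.
(a) Alkalinity to neutralize: (163 − 100) = 63 mg/L as CaCO₃ × 247,160 L = 15,570 g as CaCO₃.
(a) Equivalents of H⁺ required: 15,570 ÷ 50 g/eq = 311.4 eq = 311.4 mol HCl.
(a) Mass of HCl: 311.4 × 36.5 = 11,370 g.
(a) Mass of 23.7% solution: 11,370 / 0.237 = 47,960 g.
(a) Volume: 47,960 g ÷ 1.07 g/mL = 44,820 mL.

(b) After draining 55% and refilling: 216 × 0.45 + 46 × 0.55 = 122.5 ppm.
(b) Deficit to target: 185 − 122.5 = 62.5 mg/L.
(b) As CaCO₃: 62.5 mg/L × 895,000 L = 55,940 g; ÷ 50 g/eq ÷ 2 = 559.4 mol Na₂CO₃.
(b) Mass: 559.4 × 106 = 59,290 g.

(a) 44.8 L; (b) 59.3 kg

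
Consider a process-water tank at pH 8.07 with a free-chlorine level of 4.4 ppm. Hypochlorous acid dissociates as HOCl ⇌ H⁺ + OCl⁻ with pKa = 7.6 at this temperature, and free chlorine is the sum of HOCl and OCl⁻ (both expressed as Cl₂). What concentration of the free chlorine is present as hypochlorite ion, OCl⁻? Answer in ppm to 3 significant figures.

[OCl⁻]/[HOCl] = 10^(pH − pKa) = 10^(8.07 − 7.6) = 10^0.47 = 2.951.
Fraction as HOCl = 1 / (1 + 2.951) = 0.2531.
OCl⁻ = (1 − 0.2531) × 4.4 ppm = 3.286 ppm.

3.29 ppm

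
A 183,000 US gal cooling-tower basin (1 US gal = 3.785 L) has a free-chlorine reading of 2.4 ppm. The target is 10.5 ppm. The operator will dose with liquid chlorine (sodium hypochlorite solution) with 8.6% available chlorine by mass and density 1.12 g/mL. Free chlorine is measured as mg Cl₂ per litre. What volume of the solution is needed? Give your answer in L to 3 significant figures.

58.2 L

Volume: 183,000 US gal × 3.785 L/gal = 692,655 L.
Chlorine deficit: 10.5 − 2.4 = 8.1 ppm = 8.1 mg/L as Cl₂.
Cl₂ equivalent needed: 8.1 mg/L × 692,655 L = 5,611,000 mg = 5611 g.
Product at 8.6% available chlorine: 5611 / 0.086 = 65,240 g.
Volume at density 1.12 g/mL: 65,240 g ÷ 1.12 g/mL = 58,250 mL.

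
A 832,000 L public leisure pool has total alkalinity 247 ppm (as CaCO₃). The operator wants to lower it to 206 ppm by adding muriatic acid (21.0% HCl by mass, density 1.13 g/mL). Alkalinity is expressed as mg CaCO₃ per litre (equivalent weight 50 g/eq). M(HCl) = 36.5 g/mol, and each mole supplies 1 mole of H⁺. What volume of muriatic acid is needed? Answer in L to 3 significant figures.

Alkalinity to neutralize: (247 − 206) = 41 mg/L as CaCO₃ × 832,000 L = 34,110 g as CaCO₃.
Equivalents of H⁺ required: 34,110 ÷ 50 g/eq = 682.2 eq = 682.2 mol HCl.
Mass of HCl: 682.2 × 36.5 = 24,900 g.
Mass of 21.0% solution: 24,900 / 0.21 = 118,600 g.
Volume: 118,600 g ÷ 1.13 g/mL = 104,900 mL.

105 L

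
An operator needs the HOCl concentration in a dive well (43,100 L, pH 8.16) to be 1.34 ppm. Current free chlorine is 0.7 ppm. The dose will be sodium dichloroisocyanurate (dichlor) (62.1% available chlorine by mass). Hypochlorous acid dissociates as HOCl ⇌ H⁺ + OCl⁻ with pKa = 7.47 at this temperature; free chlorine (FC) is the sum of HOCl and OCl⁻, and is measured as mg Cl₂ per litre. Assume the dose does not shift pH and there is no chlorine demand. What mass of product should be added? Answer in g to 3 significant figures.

500 g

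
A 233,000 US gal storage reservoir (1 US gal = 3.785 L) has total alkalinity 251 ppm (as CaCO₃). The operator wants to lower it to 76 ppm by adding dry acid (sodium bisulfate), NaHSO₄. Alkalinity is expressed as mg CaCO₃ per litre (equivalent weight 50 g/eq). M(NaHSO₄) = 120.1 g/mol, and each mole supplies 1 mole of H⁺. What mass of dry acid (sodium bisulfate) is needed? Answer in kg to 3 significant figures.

Volume: 233,000 US gal × 3.785 L/gal = 881,905 L.
Alkalinity to neutralize: (251 − 76) = 175 mg/L as CaCO₃ × 881,905 L = 154,300 g as CaCO₃.
Equivalents of H⁺ required: 154,300 ÷ 50 g/eq = 3087 eq = 3087 mol NaHSO₄.
Mass of NaHSO₄: 3087 × 120.1 = 370,700 g.

371 kg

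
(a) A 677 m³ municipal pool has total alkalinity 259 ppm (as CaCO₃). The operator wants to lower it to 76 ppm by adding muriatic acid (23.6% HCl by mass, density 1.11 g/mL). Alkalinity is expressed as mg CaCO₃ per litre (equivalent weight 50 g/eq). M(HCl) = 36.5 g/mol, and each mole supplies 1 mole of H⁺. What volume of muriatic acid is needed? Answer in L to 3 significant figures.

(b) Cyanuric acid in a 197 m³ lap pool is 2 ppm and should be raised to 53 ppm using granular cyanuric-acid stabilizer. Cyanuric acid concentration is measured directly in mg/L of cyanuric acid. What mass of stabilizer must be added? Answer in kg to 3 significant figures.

(a) Volume: 677 m³ = 677,000 L.
(a) Alkalinity to neutralize: (259 − 76) = 183 mg/L as CaCO₃ × 677,000 L = 123,900 g as CaCO₃.
(a) Equivalents of H⁺ required: 123,900 ÷ 50 g/eq = 2478 eq = 2478 mol HCl.
(a) Mass of HCl: 2478 × 36.5 = 90,440 g.
(a) Mass of 23.6% solution: 90,440 / 0.236 = 383,200 g.
(a) Volume: 383,200 g ÷ 1.11 g/mL = 345,200 mL.

(b) Volume: 197 m³ = 197,000 L.
(b) CYA to add: (53 − 2) = 51 mg/L × 197,000 L = 10,050 g cyanuric acid.

(a) 345 L; (b) 10.0 kg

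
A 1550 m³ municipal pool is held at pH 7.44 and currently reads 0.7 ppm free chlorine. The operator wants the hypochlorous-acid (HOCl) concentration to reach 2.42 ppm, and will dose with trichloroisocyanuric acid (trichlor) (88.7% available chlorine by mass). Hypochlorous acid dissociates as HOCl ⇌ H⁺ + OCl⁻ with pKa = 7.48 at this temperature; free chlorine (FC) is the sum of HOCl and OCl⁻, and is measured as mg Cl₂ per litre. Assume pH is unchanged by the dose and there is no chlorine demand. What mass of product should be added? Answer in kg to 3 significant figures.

Volume: 1550 m³ = 1,550,000 L.
[OCl⁻]/[HOCl] = 10^(pH − pKa) = 10^(7.44 − 7.48) = 0.912; fraction as HOCl = 1/(1 + 0.912) = 0.523.
Free chlorine required for 2.42 ppm HOCl: 2.42 / 0.523 = 4.627 ppm.
FC to add: 4.627 − 0.7 = 3.927 mg/L as Cl₂.
Cl₂ equivalent: 3.927 mg/L × 1,550,000 L = 6087 g.
Product at 88.7% available Cl: 6087 / 0.887 = 6862 g.

6.86 kg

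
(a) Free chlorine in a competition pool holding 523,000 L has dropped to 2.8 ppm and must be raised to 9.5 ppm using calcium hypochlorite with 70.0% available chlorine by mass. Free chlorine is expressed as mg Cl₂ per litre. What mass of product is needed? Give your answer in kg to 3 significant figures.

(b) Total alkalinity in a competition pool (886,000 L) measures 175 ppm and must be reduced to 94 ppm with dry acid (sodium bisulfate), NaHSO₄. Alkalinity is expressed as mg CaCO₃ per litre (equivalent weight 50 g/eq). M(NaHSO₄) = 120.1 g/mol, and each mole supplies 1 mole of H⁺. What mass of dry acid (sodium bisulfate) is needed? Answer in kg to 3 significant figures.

(a) Chlorine deficit: 9.5 − 2.8 = 6.7 ppm = 6.7 mg/L as Cl₂.
(a) Cl₂ equivalent needed: 6.7 mg/L × 523,000 L = 3,504,000 mg = 3504 g.
(a) Product at 70.0% available chlorine: 3504 / 0.7 = 5006 g.

(b) Alkalinity to neutralize: (175 − 94) = 81 mg/L as CaCO₃ × 886,000 L = 71,770 g as CaCO₃.
(b) Equivalents of H⁺ required: 71,770 ÷ 50 g/eq = 1435 eq = 1435 mol NaHSO₄.
(b) Mass of NaHSO₄: 1435 × 120.1 = 172,400 g.

(a) 5.01 kg; (b) 172 kg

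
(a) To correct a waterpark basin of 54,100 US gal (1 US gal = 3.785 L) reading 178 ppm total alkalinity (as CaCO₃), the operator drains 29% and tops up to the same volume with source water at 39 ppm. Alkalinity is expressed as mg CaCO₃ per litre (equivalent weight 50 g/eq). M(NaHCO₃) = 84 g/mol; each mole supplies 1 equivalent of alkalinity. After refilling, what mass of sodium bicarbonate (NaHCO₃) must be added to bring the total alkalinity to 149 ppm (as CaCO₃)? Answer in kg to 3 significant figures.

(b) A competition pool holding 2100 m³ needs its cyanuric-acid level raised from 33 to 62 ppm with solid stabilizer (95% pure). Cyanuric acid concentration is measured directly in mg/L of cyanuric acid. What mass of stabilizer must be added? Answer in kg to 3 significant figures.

(a) Volume: 54,100 US gal × 3.785 L/gal = 204,768 L.
(a) After draining 29% and refilling: 178 × 0.71 + 39 × 0.29 = 137.69 ppm.
(a) Deficit to target: 149 − 137.69 = 11.31 mg/L.
(a) As CaCO₃: 11.31 mg/L × 204,768 L = 2316 g; ÷ 50 g/eq ÷ 1 = 46.32 mol NaHCO₃.
(a) Mass: 46.32 × 84 = 3891 g.

(b) Volume: 2100 m³ = 2,100,000 L.
(b) CYA to add: (62 − 33) = 29 mg/L × 2,100,000 L = 60,900 g cyanuric acid.
(b) At 95% purity: 60,900 / 0.95 = 64,110 g product.

(a) 3.89 kg; (b) 64.1 kg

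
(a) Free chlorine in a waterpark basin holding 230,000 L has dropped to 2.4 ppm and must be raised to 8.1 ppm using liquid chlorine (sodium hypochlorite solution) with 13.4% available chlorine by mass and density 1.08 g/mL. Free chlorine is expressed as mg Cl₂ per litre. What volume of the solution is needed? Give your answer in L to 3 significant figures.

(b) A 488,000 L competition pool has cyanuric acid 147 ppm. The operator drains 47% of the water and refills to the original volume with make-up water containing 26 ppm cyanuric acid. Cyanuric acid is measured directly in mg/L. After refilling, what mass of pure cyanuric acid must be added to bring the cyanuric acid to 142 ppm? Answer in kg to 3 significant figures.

(a) Chlorine deficit: 8.1 − 2.4 = 5.7 ppm = 5.7 mg/L as Cl₂.
(a) Cl₂ equivalent needed: 5.7 mg/L × 230,000 L = 1,311,000 mg = 1311 g.
(a) Product at 13.4% available chlorine: 1311 / 0.134 = 9784 g.
(a) Volume at density 1.08 g/mL: 9784 g ÷ 1.08 g/mL = 9059 mL.

(b) After draining 47% and refilling: 147 × 0.53 + 26 × 0.47 = 90.13 ppm.
(b) Deficit to target: 142 − 90.13 = 51.87 mg/L.
(b) Mass: 51.87 mg/L × 488,000 L = 25,310 g cyanuric acid.

(a) 9.06 L; (b) 25.3 kg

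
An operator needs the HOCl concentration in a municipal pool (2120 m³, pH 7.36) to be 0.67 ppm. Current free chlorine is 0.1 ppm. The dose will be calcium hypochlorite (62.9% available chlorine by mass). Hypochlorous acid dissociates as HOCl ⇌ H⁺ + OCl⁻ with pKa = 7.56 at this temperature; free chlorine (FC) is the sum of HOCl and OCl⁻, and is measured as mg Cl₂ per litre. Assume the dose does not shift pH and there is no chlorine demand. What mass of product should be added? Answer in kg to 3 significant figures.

3.35 kg

Volume: 2120 m³ = 2,120,000 L.
[OCl⁻]/[HOCl] = 10^(pH − pKa) = 10^(7.36 − 7.56) = 0.631; fraction as HOCl = 1/(1 + 0.631) = 0.6131.
Free chlorine required for 0.67 ppm HOCl: 0.67 / 0.6131 = 1.093 ppm.
FC to add: 1.093 − 0.1 = 0.9927 mg/L as Cl₂.
Cl₂ equivalent: 0.9927 mg/L × 2,120,000 L = 2105 g.
Product at 62.9% available Cl: 2105 / 0.629 = 3346 g.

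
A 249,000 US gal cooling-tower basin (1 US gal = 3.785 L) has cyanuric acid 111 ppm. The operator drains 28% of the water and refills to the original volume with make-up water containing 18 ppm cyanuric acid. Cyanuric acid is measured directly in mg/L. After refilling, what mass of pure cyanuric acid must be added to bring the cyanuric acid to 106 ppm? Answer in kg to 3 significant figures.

Volume: 249,000 US gal × 3.785 L/gal = 942,465 L.
After draining 28% and refilling: 111 × 0.72 + 18 × 0.28 = 84.96 ppm.
Deficit to target: 106 − 84.96 = 21.04 mg/L.
Mass: 21.04 mg/L × 942,465 L = 19,830 g cyanuric acid.

19.8 kg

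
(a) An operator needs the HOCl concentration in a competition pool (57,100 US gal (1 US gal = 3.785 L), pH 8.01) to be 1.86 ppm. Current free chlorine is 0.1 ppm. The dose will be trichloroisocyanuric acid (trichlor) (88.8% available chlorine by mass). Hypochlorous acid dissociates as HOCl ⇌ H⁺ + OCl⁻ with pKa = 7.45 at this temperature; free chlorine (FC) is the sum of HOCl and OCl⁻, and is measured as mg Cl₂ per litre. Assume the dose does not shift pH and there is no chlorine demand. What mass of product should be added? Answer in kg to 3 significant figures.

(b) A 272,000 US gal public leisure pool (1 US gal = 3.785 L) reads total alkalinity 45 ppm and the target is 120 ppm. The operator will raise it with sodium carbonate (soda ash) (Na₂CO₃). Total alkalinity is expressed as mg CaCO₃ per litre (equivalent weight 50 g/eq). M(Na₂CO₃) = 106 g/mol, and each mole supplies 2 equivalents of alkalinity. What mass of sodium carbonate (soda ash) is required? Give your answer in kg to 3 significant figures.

(a) 2.07 kg; (b) 81.8 kg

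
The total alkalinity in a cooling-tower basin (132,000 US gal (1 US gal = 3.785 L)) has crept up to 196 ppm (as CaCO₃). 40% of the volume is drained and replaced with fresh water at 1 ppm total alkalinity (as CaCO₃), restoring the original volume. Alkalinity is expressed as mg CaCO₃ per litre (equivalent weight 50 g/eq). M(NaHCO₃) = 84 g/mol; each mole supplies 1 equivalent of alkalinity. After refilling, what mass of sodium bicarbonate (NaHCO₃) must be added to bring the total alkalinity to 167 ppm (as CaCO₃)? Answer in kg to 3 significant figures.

41.1 kg

Volume: 132,000 US gal × 3.785 L/gal = 499,620 L.
After draining 40% and refilling: 196 × 0.60 + 1 × 0.40 = 118 ppm.
Deficit to target: 167 − 118 = 49 mg/L.
As CaCO₃: 49 mg/L × 499,620 L = 24,480 g; ÷ 50 g/eq ÷ 1 = 489.6 mol NaHCO₃.
Mass: 489.6 × 84 = 41,130 g.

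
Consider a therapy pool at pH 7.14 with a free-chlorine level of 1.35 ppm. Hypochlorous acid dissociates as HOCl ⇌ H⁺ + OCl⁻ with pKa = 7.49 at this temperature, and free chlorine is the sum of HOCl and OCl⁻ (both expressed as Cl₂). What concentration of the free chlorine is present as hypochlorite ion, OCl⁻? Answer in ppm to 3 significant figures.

0.417 ppm

[OCl⁻]/[HOCl] = 10^(pH − pKa) = 10^(7.14 − 7.49) = 10^-0.35 = 0.4467.
Fraction as HOCl = 1 / (1 + 0.4467) = 0.6912.
OCl⁻ = (1 − 0.6912) × 1.35 ppm = 0.4168 ppm.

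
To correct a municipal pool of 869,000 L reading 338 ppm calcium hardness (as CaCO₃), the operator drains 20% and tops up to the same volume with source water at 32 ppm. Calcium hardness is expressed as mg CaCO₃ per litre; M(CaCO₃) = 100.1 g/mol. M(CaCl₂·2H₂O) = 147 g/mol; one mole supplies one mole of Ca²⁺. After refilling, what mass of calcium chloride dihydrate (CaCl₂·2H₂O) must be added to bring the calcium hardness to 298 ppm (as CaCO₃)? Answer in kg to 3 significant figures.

27.1 kg

After draining 20% and refilling: 338 × 0.80 + 32 × 0.20 = 276.8 ppm.
Deficit to target: 298 − 276.8 = 21.2 mg/L.
As CaCO₃: 21.2 mg/L × 869,000 L = 18,420 g; ÷ 100.1 = 184 mol Ca²⁺.
Mass: 184 × 147 = 27,050 g.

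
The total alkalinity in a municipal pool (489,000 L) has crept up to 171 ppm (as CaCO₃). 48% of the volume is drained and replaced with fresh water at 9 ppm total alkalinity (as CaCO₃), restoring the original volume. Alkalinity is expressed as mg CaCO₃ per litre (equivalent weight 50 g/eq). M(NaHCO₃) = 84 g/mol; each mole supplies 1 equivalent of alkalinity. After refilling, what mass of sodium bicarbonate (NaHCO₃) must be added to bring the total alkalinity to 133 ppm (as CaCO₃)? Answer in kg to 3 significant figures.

32.7 kg

After draining 48% and refilling: 171 × 0.52 + 9 × 0.48 = 93.24 ppm.
Deficit to target: 133 − 93.24 = 39.76 mg/L.
As CaCO₃: 39.76 mg/L × 489,000 L = 19,440 g; ÷ 50 g/eq ÷ 1 = 388.9 mol NaHCO₃.
Mass: 388.9 × 84 = 32,660 g.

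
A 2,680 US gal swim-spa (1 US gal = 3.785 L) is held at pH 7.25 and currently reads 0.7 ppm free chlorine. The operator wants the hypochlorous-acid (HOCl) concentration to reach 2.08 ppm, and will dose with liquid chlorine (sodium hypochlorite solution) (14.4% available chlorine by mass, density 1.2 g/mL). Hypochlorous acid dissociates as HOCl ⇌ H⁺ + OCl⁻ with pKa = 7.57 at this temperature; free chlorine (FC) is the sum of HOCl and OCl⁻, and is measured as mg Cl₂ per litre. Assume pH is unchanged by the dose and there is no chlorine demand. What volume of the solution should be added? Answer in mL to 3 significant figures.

Volume: 2,680 US gal × 3.785 L/gal = 10,144 L.
[OCl⁻]/[HOCl] = 10^(pH − pKa) = 10^(7.25 − 7.57) = 0.4786; fraction as HOCl = 1/(1 + 0.4786) = 0.6763.
Free chlorine required for 2.08 ppm HOCl: 2.08 / 0.6763 = 3.076 ppm.
FC to add: 3.076 − 0.7 = 2.376 mg/L as Cl₂.
Cl₂ equivalent: 2.376 mg/L × 10,144 L = 24.1 g.
Product at 14.4% available Cl: 24.1 / 0.144 = 167.3 g.
Volume: 167.3 g ÷ 1.2 g/mL = 139.5 mL.

139 mL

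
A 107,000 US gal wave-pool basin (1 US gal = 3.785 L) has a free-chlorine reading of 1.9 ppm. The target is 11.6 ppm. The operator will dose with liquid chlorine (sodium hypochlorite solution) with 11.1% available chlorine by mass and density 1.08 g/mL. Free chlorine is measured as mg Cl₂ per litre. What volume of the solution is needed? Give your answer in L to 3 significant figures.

Volume: 107,000 US gal × 3.785 L/gal = 404,995 L.
Chlorine deficit: 11.6 − 1.9 = 9.7 ppm = 9.7 mg/L as Cl₂.
Cl₂ equivalent needed: 9.7 mg/L × 404,995 L = 3,928,000 mg = 3928 g.
Product at 11.1% available chlorine: 3928 / 0.111 = 35,390 g.
Volume at density 1.08 g/mL: 35,390 g ÷ 1.08 g/mL = 32,770 mL.

32.8 L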